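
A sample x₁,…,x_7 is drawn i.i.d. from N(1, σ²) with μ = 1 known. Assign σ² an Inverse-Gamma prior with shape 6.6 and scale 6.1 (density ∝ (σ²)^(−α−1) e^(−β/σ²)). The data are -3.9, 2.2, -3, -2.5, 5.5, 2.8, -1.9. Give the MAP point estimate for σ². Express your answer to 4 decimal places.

Sum of squared deviations about the known mean: SS = (-3.9−1)² + (2.2−1)² + (-3−1)² + (-2.5−1)² + (5.5−1)² + (2.8−1)² + (-1.9−1)² = 85.6.
The Normal likelihood contributes (σ²)^(−n/2) exp(−SS/(2σ²)), so the posterior is Inverse-Gamma(α + n/2, β + SS/2) = Inverse-Gamma(10.1, 48.9).
The mode of Inverse-Gamma(a, b) is b/(a+1) = 48.9/11.1 ≈ 4.4054.

σ̂²_MAP = 4.4054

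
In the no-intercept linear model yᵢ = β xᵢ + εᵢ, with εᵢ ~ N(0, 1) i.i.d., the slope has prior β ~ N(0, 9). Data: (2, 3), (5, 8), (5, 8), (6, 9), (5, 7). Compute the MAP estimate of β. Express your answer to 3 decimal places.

log p(β | y) = −Σ(yᵢ − βxᵢ)²/(2·1) − β²/(2·9) + const.
Setting the derivative to zero: Σxᵢ(yᵢ − βxᵢ)/1 − β/9 = 0, so β = Σxᵢyᵢ / (Σxᵢ² + σ²/τ²).
Σxᵢyᵢ = 2·3 + 5·8 + 5·8 + 6·9 + 5·7 = 175; Σxᵢ² = 115; σ²/τ² = 1/9.
β̂_MAP = 175 / (115 + 1/9) = 175/(1036/9) = 225/148 ≈ 1.520.

β̂_MAP = 1.520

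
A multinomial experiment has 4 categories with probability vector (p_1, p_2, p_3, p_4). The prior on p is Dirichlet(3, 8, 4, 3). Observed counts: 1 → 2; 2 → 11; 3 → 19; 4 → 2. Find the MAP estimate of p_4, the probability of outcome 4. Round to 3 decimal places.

The posterior is Dirichlet(αᵢ + nᵢ) = Dirichlet(5, 19, 23, 5).
For a Dirichlet(a₁,…,a_K) with all aᵢ > 1, the mode has j-th component (aⱼ − 1)/(Σaᵢ − K).
Here Σaᵢ = 52 and K = 4, so p_4 = (5 − 1)/(52 − 4) = 4/48 ≈ 0.083.

MAP estimate: 0.083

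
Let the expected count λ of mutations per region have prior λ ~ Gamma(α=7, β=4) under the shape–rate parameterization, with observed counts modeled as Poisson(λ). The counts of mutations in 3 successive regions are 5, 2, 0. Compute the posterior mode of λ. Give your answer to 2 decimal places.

λ̂_MAP = 1.86

Σxᵢ = 5+2+0 = 7, with n = 3.
Posterior ∝ λ^6e^(−4λ) · λ^7e^(−3λ) = λ^13e^(−7λ), i.e. Gamma(shape=14, rate=7).
The mode of a Gamma(a, b) with a ≥ 1 (shape–rate) is (a−1)/b = 13/7 ≈ 1.86.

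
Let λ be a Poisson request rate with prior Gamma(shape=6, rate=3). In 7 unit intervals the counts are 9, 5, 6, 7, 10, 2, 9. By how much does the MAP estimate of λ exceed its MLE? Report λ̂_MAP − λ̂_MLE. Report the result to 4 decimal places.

MAP − MLE = -1.5571

Σxᵢ = 48. Posterior is Gamma(54, 10); MAP = (54−1)/10 = 53/10 ≈ 5.30000.
MLE = x̄ = 48/7 ≈ 6.85714.
Difference = 53/10 − 48/7 = -109/70 ≈ -1.5571.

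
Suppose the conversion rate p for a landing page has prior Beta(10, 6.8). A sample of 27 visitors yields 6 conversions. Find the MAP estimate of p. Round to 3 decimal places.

p̂_MAP = 0.359

Prior: Beta(10, 6.8).
Data: 6 successes in 27 trials. The binomial likelihood contributes p^6(1−p)^21, so the posterior is Beta(10+6, 6.8+21) = Beta(16, 27.8).
For Beta(a, b) with a, b > 1 the mode is (a−1)/(a+b−2) = 15/41.8 ≈ 0.359.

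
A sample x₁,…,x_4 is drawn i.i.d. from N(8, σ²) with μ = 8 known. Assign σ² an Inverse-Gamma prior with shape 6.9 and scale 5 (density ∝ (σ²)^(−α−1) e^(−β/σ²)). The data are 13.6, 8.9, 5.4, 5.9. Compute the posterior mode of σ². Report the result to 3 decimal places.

σ̂²_MAP = 2.694

Sum of squared deviations about the known mean: SS = (13.6−8)² + (8.9−8)² + (5.4−8)² + (5.9−8)² = 43.34.
The Normal likelihood contributes (σ²)^(−n/2) exp(−SS/(2σ²)), so the posterior is Inverse-Gamma(α + n/2, β + SS/2) = Inverse-Gamma(8.9, 26.67).
The mode of Inverse-Gamma(a, b) is b/(a+1) = 26.67/9.9 ≈ 2.694.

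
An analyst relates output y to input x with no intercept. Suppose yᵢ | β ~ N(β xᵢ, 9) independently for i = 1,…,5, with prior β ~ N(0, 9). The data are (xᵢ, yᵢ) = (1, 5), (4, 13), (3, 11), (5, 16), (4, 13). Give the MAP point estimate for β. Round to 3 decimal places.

log p(β | y) = −Σ(yᵢ − βxᵢ)²/(2·9) − β²/(2·9) + const.
Setting the derivative to zero: Σxᵢ(yᵢ − βxᵢ)/9 − β/9 = 0, so β = Σxᵢyᵢ / (Σxᵢ² + σ²/τ²).
Σxᵢyᵢ = 1·5 + 4·13 + 3·11 + 5·16 + 4·13 = 222; Σxᵢ² = 67; σ²/τ² = 1.
β̂_MAP = 222 / (67 + 1) = 222/68 ≈ 3.265.

β̂_MAP = 3.265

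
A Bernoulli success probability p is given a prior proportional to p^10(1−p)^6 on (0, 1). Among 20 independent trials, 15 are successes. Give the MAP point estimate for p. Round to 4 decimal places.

p̂_MAP = 0.6944

The prior density ∝ p^10(1−p)^6 is the kernel of Beta(11, 7).
Data: 15 successes in 20 trials. The binomial likelihood contributes p^15(1−p)^5, so the posterior is Beta(11+15, 7+5) = Beta(26, 12).
For Beta(a, b) with a, b > 1 the mode is (a−1)/(a+b−2) = 25/36 ≈ 0.6944.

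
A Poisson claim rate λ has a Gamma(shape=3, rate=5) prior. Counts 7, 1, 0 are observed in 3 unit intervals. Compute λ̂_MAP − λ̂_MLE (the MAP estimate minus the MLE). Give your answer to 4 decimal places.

MAP − MLE = -1.4167

Σxᵢ = 8. Posterior is Gamma(11, 8); MAP = (11−1)/8 = 10/8 ≈ 1.25000.
MLE = x̄ = 8/3 ≈ 2.66667.
Difference = 10/8 − 8/3 = -17/12 ≈ -1.4167.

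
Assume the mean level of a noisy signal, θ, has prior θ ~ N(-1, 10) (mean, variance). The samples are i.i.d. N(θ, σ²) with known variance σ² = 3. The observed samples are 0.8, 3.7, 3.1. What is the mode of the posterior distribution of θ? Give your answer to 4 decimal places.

θ̂_MAP = 2.2121

n = 3; x̄ = (0.8 + 3.7 + 3.1)/3 = 7.6/3 = 38/15 ≈ 2.5333.
For a Normal prior and Normal likelihood with known variance, the posterior is Normal; its mode equals its mean, the precision-weighted average.
Prior precision 1/σ₀² = 1/10 = 0.1; data precision n/σ² = 3/3 = 1.
θ̂ = (0.1·(-1) + 1·(38/15)) / (0.1 + 1) = (73/30)/1.1 = 73/33 ≈ 2.2121.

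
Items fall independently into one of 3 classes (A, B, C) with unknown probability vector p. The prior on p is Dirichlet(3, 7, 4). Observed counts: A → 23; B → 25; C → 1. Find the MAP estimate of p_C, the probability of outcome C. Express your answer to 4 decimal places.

The posterior is Dirichlet(αᵢ + nᵢ) = Dirichlet(26, 32, 5).
For a Dirichlet(a₁,…,a_K) with all aᵢ > 1, the mode has j-th component (aⱼ − 1)/(Σaᵢ − K).
Here Σaᵢ = 63 and K = 3, so p_C = (5 − 1)/(63 − 3) = 4/60 ≈ 0.0667.

MAP estimate of p_C = 0.0667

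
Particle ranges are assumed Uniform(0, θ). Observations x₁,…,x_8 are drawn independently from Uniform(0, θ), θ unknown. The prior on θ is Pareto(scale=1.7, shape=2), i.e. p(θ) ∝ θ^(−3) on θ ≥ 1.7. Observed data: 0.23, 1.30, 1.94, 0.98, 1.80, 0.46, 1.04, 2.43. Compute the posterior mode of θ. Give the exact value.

The Uniform(0, θ) likelihood is θ^(−n) for θ ≥ max(xᵢ), zero otherwise. Here max(xᵢ) = 2.43.
Posterior ∝ θ^(−3) · θ^(−8) = θ^(−11) on θ ≥ max(1.7, 2.43) = 2.43.
This density is strictly decreasing in θ, so the posterior mode lies at the lower boundary of the support.

θ̂_MAP = 2.43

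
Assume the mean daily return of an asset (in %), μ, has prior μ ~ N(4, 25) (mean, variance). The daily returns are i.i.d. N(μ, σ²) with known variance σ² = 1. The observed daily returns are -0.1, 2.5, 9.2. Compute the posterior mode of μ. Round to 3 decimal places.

μ̂_MAP = 3.868

n = 3; x̄ = ((-0.1) + 2.5 + 9.2)/3 = 11.6/3 = 58/15 ≈ 3.8667.
For a Normal prior and Normal likelihood with known variance, the posterior is Normal; its mode equals its mean, the precision-weighted average.
Prior precision 1/σ₀² = 1/25 = 0.04; data precision n/σ² = 3/1 = 3.
μ̂ = (0.04·4 + 3·(58/15)) / (0.04 + 3) = 11.76/3.04 = 147/38 ≈ 3.868.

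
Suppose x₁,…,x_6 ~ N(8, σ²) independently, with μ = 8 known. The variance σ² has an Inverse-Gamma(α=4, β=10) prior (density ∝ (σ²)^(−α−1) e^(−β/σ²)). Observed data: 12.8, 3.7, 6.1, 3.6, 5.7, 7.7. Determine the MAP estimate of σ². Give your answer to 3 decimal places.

σ̂²_MAP = 5.618

Sum of squared deviations about the known mean: SS = (12.8−8)² + (3.7−8)² + (6.1−8)² + (3.6−8)² + (5.7−8)² + (7.7−8)² = 69.88.
The Normal likelihood contributes (σ²)^(−n/2) exp(−SS/(2σ²)), so the posterior is Inverse-Gamma(α + n/2, β + SS/2) = Inverse-Gamma(7, 44.94).
The mode of Inverse-Gamma(a, b) is b/(a+1) = 44.94/8 ≈ 5.618.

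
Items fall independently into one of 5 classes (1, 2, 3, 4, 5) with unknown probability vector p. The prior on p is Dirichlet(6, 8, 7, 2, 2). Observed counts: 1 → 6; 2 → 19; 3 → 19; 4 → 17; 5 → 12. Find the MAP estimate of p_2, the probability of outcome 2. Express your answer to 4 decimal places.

MAP estimate: 0.2796

The posterior is Dirichlet(αᵢ + nᵢ) = Dirichlet(12, 27, 26, 19, 14).
For a Dirichlet(a₁,…,a_K) with all aᵢ > 1, the mode has j-th component (aⱼ − 1)/(Σaᵢ − K).
Here Σaᵢ = 98 and K = 5, so p_2 = (27 − 1)/(98 − 5) = 26/93 ≈ 0.2796.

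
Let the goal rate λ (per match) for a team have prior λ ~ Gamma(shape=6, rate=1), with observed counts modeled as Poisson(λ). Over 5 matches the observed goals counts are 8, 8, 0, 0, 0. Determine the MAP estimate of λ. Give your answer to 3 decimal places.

λ̂_MAP = 3.500

Σxᵢ = 8+8+0+0+0 = 16, with n = 5.
Posterior ∝ λ^5e^(−1λ) · λ^16e^(−5λ) = λ^21e^(−6λ), i.e. Gamma(shape=22, rate=6).
The mode of a Gamma(a, b) with a ≥ 1 (shape–rate) is (a−1)/b = 21/6 ≈ 3.500.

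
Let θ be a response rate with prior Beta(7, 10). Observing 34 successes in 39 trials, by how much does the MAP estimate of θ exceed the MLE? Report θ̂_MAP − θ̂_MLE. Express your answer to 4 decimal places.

Posterior is Beta(41, 15); MAP = (41−1)/(56−2) = 40/54 ≈ 0.74074.
MLE ignores the prior: θ̂_MLE = k/n = 34/39 ≈ 0.87179.
Difference = 40/54 − 34/39 = -46/351 ≈ -0.1311.

MAP − MLE = -0.1311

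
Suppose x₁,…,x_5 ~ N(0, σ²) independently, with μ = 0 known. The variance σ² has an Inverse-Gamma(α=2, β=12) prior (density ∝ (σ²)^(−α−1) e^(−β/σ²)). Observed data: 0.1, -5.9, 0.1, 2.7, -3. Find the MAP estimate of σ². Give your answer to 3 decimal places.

σ̂²_MAP = 6.829

Sum of squared deviations about the known mean: SS = (0.1−0)² + (-5.9−0)² + (0.1−0)² + (2.7−0)² + (-3−0)² = 51.12.
The Normal likelihood contributes (σ²)^(−n/2) exp(−SS/(2σ²)), so the posterior is Inverse-Gamma(α + n/2, β + SS/2) = Inverse-Gamma(4.5, 37.56).
The mode of Inverse-Gamma(a, b) is b/(a+1) = 37.56/5.5 ≈ 6.829.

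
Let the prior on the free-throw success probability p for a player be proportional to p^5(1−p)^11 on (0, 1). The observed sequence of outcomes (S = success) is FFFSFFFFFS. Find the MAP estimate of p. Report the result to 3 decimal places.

p̂_MAP = 0.269

The prior density ∝ p^5(1−p)^11 is the kernel of Beta(6, 12).
Data: 2 successes in 10 trials (from the sequence). The binomial likelihood contributes p^2(1−p)^8, so the posterior is Beta(6+2, 12+8) = Beta(8, 20).
For Beta(a, b) with a, b > 1 the mode is (a−1)/(a+b−2) = 7/26 ≈ 0.269.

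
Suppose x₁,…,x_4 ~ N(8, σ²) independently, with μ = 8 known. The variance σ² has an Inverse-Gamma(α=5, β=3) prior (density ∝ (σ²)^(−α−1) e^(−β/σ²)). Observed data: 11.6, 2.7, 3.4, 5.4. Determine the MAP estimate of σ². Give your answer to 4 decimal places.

Sum of squared deviations about the known mean: SS = (11.6−8)² + (2.7−8)² + (3.4−8)² + (5.4−8)² = 68.97.
The Normal likelihood contributes (σ²)^(−n/2) exp(−SS/(2σ²)), so the posterior is Inverse-Gamma(α + n/2, β + SS/2) = Inverse-Gamma(7, 37.485).
The mode of Inverse-Gamma(a, b) is b/(a+1) = 37.485/8 ≈ 4.6856.

σ̂²_MAP = 4.6856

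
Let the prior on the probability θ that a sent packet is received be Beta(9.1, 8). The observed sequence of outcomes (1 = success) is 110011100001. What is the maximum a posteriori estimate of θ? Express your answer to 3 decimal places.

θ̂_MAP = 0.520

Prior: Beta(9.1, 8).
Data: 6 successes in 12 trials (from the sequence). The binomial likelihood contributes θ^6(1−θ)^6, so the posterior is Beta(9.1+6, 8+6) = Beta(15.1, 14).
For Beta(a, b) with a, b > 1 the mode is (a−1)/(a+b−2) = 14.1/27.1 ≈ 0.520.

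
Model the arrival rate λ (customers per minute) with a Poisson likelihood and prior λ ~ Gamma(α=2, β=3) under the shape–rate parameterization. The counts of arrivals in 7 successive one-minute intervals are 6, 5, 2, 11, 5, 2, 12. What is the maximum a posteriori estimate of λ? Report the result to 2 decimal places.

Σxᵢ = 6+5+2+11+5+2+12 = 43, with n = 7.
Posterior ∝ λe^(−3λ) · λ^43e^(−7λ) = λ^44e^(−10λ), i.e. Gamma(shape=45, rate=10).
The mode of a Gamma(a, b) with a ≥ 1 (shape–rate) is (a−1)/b = 44/10 ≈ 4.40.

λ̂_MAP = 4.40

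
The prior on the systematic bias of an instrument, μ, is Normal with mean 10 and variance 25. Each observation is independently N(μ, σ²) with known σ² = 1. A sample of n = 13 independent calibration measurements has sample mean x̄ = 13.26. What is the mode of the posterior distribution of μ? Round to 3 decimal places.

n = 13, x̄ = 13.26.
For a Normal prior and Normal likelihood with known variance, the posterior is Normal; its mode equals its mean, the precision-weighted average.
Prior precision 1/σ₀² = 1/25 = 0.04; data precision n/σ² = 13/1 = 13.
μ̂ = (0.04·10 + 13·13.26) / (0.04 + 13) = 172.78/13.04 = 13.250.

μ̂_MAP = 13.250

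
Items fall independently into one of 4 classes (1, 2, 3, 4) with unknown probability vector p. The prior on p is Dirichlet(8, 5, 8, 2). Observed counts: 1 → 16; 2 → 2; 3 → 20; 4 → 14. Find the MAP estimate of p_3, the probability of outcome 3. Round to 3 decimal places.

The posterior is Dirichlet(αᵢ + nᵢ) = Dirichlet(24, 7, 28, 16).
For a Dirichlet(a₁,…,a_K) with all aᵢ > 1, the mode has j-th component (aⱼ − 1)/(Σaᵢ − K).
Here Σaᵢ = 75 and K = 4, so p_3 = (28 − 1)/(75 − 4) = 27/71 ≈ 0.380.

MAP estimate: 0.380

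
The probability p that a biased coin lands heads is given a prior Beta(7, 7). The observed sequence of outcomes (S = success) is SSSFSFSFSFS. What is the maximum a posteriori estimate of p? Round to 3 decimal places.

p̂_MAP = 0.565

Prior: Beta(7, 7).
Data: 7 successes in 11 trials (from the sequence). The binomial likelihood contributes p^7(1−p)^4, so the posterior is Beta(7+7, 7+4) = Beta(14, 11).
For Beta(a, b) with a, b > 1 the mode is (a−1)/(a+b−2) = 13/23 ≈ 0.565.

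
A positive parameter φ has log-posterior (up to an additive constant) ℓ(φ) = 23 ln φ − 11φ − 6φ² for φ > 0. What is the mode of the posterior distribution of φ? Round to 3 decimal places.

ℓ'(φ) = 23/φ − 11 − 12φ. Setting this to zero and multiplying by φ: 12φ² + 11φ − 23 = 0.
φ = (−11 + √(11² + 4·12·23)) / (2·12) = (−11 + √1225) / 24 = (−11 + 35)/24 = 1.
ℓ''(φ) = −23/φ² − 12 < 0, confirming a maximum.

φ̂_MAP = 1.000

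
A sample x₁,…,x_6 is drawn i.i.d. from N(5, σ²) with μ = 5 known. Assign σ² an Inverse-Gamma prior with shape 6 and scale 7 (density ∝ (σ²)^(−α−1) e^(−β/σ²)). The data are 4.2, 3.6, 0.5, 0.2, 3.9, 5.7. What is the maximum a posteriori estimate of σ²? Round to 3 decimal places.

σ̂²_MAP = 3.080

Sum of squared deviations about the known mean: SS = (4.2−5)² + (3.6−5)² + (0.5−5)² + (0.2−5)² + (3.9−5)² + (5.7−5)² = 47.59.
The Normal likelihood contributes (σ²)^(−n/2) exp(−SS/(2σ²)), so the posterior is Inverse-Gamma(α + n/2, β + SS/2) = Inverse-Gamma(9, 30.795).
The mode of Inverse-Gamma(a, b) is b/(a+1) = 30.795/10 ≈ 3.080.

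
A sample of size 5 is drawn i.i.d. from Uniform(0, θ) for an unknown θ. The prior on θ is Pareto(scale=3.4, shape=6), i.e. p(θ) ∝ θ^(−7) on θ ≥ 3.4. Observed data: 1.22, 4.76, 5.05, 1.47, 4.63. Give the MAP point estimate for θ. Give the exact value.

θ̂_MAP = 5.05

The Uniform(0, θ) likelihood is θ^(−n) for θ ≥ max(xᵢ), zero otherwise. Here max(xᵢ) = 5.05.
Posterior ∝ θ^(−7) · θ^(−5) = θ^(−12) on θ ≥ max(3.4, 5.05) = 5.05.
This density is strictly decreasing in θ, so the posterior mode lies at the lower boundary of the support.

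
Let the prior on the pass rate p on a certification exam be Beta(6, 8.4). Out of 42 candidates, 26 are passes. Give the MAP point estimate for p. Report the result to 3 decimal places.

p̂_MAP = 0.570

Prior: Beta(6, 8.4).
Data: 26 successes in 42 trials. The binomial likelihood contributes p^26(1−p)^16, so the posterior is Beta(6+26, 8.4+16) = Beta(32, 24.4).
For Beta(a, b) with a, b > 1 the mode is (a−1)/(a+b−2) = 31/54.4 ≈ 0.570.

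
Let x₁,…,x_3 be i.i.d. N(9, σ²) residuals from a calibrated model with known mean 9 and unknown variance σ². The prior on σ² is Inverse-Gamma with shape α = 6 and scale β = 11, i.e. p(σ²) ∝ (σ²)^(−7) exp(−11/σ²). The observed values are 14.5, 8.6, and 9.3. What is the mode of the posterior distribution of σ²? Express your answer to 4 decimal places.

Sum of squared deviations about the known mean: SS = (14.5−9)² + (8.6−9)² + (9.3−9)² = 30.5.
The Normal likelihood contributes (σ²)^(−n/2) exp(−SS/(2σ²)), so the posterior is Inverse-Gamma(α + n/2, β + SS/2) = Inverse-Gamma(7.5, 26.25).
The mode of Inverse-Gamma(a, b) is b/(a+1) = 26.25/8.5 ≈ 3.0882.

σ̂²_MAP = 3.0882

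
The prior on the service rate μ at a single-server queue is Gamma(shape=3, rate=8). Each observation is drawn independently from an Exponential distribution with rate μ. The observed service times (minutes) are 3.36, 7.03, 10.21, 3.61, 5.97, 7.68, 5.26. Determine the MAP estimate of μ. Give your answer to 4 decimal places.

μ̂_MAP = 0.1761

The Exponential(rate=μ) likelihood is ∝ μ^n e^(−μΣtᵢ). Here n = 7 and Σtᵢ = 3.36 + 7.03 + 10.21 + 3.61 + 5.97 + 7.68 + 5.26 = 43.12.
Posterior ∝ μ^2e^(−8μ) · μ^7e^(−43.12μ) = μ^9e^(−51.12μ), i.e. Gamma(10, 51.12).
Mode = (a−1)/b = 9/51.12 ≈ 0.1761.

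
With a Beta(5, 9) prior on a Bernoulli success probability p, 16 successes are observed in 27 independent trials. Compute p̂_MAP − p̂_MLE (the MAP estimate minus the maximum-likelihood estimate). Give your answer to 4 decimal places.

Posterior is Beta(21, 20); MAP = (21−1)/(41−2) = 20/39 ≈ 0.51282.
MLE ignores the prior: p̂_MLE = k/n = 16/27 ≈ 0.59259.
Difference = 20/39 − 16/27 = -28/351 ≈ -0.0798.

MAP − MLE = -0.0798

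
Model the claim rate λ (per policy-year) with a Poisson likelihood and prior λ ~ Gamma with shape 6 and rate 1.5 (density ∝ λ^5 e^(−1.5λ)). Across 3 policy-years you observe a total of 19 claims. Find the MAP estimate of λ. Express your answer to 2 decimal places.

Σxᵢ = 19, n = 3.
Posterior ∝ λ^5e^(−1.5λ) · λ^19e^(−3λ) = λ^24e^(−4.5λ), i.e. Gamma(shape=25, rate=4.5).
The mode of a Gamma(a, b) with a ≥ 1 (shape–rate) is (a−1)/b = 24/4.5 ≈ 5.33.

λ̂_MAP = 5.33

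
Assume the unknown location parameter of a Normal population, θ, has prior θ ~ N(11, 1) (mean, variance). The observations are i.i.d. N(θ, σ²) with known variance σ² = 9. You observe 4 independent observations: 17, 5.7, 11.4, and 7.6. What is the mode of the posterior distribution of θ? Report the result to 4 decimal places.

n = 4; x̄ = (17 + 5.7 + 11.4 + 7.6)/4 = 41.7/4 = 10.425.
For a Normal prior and Normal likelihood with known variance, the posterior is Normal; its mode equals its mean, the precision-weighted average.
Prior precision 1/σ₀² = 1/1 = 1; data precision n/σ² = 4/9.
θ̂ = (1·11 + (4/9)·10.425) / (1 + 4/9) = (469/30)/(13/9) = 1407/130 ≈ 10.8231.

θ̂_MAP = 10.8231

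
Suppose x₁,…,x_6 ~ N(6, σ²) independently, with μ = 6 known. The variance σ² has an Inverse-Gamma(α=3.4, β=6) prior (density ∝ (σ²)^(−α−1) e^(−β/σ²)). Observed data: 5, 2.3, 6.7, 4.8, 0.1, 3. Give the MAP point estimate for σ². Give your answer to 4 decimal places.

σ̂²_MAP = 4.8939

Sum of squared deviations about the known mean: SS = (5−6)² + (2.3−6)² + (6.7−6)² + (4.8−6)² + (0.1−6)² + (3−6)² = 60.43.
The Normal likelihood contributes (σ²)^(−n/2) exp(−SS/(2σ²)), so the posterior is Inverse-Gamma(α + n/2, β + SS/2) = Inverse-Gamma(6.4, 36.215).
The mode of Inverse-Gamma(a, b) is b/(a+1) = 36.215/7.4 ≈ 4.8939.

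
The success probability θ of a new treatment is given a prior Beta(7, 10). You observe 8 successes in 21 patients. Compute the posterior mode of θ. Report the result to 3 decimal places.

θ̂_MAP = 0.389

Prior: Beta(7, 10).
Data: 8 successes in 21 trials. The binomial likelihood contributes θ^8(1−θ)^13, so the posterior is Beta(7+8, 10+13) = Beta(15, 23).
For Beta(a, b) with a, b > 1 the mode is (a−1)/(a+b−2) = 14/36 ≈ 0.389.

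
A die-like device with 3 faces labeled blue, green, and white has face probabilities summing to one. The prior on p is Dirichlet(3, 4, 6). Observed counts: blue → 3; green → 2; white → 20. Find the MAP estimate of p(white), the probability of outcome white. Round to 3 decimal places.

The posterior is Dirichlet(αᵢ + nᵢ) = Dirichlet(6, 6, 26).
For a Dirichlet(a₁,…,a_K) with all aᵢ > 1, the mode has j-th component (aⱼ − 1)/(Σaᵢ − K).
Here Σaᵢ = 38 and K = 3, so p(white) = (26 − 1)/(38 − 3) = 25/35 ≈ 0.714.

MAP estimate of p(white) = 0.714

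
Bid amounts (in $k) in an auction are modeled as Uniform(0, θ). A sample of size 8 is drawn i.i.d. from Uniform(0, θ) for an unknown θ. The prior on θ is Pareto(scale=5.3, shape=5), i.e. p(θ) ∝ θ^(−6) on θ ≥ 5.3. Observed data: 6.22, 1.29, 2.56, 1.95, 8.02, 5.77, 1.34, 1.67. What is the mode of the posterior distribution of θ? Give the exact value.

θ̂_MAP = 8.02

The Uniform(0, θ) likelihood is θ^(−n) for θ ≥ max(xᵢ), zero otherwise. Here max(xᵢ) = 8.02.
Posterior ∝ θ^(−6) · θ^(−8) = θ^(−14) on θ ≥ max(5.3, 8.02) = 8.02.
This density is strictly decreasing in θ, so the posterior mode lies at the lower boundary of the support.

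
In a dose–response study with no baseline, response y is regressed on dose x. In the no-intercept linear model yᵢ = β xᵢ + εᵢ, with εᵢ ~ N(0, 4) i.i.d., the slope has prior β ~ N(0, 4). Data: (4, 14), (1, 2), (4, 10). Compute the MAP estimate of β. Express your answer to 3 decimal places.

log p(β | y) = −Σ(yᵢ − βxᵢ)²/(2·4) − β²/(2·4) + const.
Setting the derivative to zero: Σxᵢ(yᵢ − βxᵢ)/4 − β/4 = 0, so β = Σxᵢyᵢ / (Σxᵢ² + σ²/τ²).
Σxᵢyᵢ = 4·14 + 1·2 + 4·10 = 98; Σxᵢ² = 33; σ²/τ² = 1.
β̂_MAP = 98 / (33 + 1) = 98/34 ≈ 2.882.

β̂_MAP = 2.882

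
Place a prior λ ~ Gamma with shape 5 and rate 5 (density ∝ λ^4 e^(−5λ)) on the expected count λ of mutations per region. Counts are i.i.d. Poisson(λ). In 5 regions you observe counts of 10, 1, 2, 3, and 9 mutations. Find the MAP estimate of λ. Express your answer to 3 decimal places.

Σxᵢ = 10+1+2+3+9 = 25, with n = 5.
Posterior ∝ λ^4e^(−5λ) · λ^25e^(−5λ) = λ^29e^(−10λ), i.e. Gamma(shape=30, rate=10).
The mode of a Gamma(a, b) with a ≥ 1 (shape–rate) is (a−1)/b = 29/10 ≈ 2.900.

λ̂_MAP = 2.900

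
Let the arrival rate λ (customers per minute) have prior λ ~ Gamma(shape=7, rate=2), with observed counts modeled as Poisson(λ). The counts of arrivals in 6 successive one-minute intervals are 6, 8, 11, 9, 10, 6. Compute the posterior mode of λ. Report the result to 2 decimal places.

λ̂_MAP = 7.00

Σxᵢ = 6+8+11+9+10+6 = 50, with n = 6.
Posterior ∝ λ^6e^(−2λ) · λ^50e^(−6λ) = λ^56e^(−8λ), i.e. Gamma(shape=57, rate=8).
The mode of a Gamma(a, b) with a ≥ 1 (shape–rate) is (a−1)/b = 56/8 ≈ 7.00.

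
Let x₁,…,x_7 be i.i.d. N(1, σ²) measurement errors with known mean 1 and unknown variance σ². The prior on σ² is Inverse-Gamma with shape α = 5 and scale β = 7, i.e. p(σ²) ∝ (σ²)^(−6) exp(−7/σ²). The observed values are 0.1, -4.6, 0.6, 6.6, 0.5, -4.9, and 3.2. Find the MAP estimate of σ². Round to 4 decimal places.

Sum of squared deviations about the known mean: SS = (0.1−1)² + (-4.6−1)² + (0.6−1)² + (6.6−1)² + (0.5−1)² + (-4.9−1)² + (3.2−1)² = 103.59.
The Normal likelihood contributes (σ²)^(−n/2) exp(−SS/(2σ²)), so the posterior is Inverse-Gamma(α + n/2, β + SS/2) = Inverse-Gamma(8.5, 58.795).
The mode of Inverse-Gamma(a, b) is b/(a+1) = 58.795/9.5 ≈ 6.1889.

σ̂²_MAP = 6.1889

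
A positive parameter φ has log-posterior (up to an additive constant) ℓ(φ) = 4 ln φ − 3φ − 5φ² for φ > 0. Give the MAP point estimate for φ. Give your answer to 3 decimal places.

ℓ'(φ) = 4/φ − 3 − 10φ. Setting this to zero and multiplying by φ: 10φ² + 3φ − 4 = 0.
φ = (−3 + √(3² + 4·10·4)) / (2·10) = (−3 + √169) / 20 = (−3 + 13)/20 = 1/2.
ℓ''(φ) = −4/φ² − 10 < 0, confirming a maximum.

φ̂_MAP = 0.500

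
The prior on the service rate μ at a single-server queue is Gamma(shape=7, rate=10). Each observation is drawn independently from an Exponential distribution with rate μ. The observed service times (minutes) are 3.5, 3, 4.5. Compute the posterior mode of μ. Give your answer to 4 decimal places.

μ̂_MAP = 0.4286

The Exponential(rate=μ) likelihood is ∝ μ^n e^(−μΣtᵢ). Here n = 3 and Σtᵢ = 3.5 + 3 + 4.5 = 11.
Posterior ∝ μ^6e^(−10μ) · μ^3e^(−11μ) = μ^9e^(−21μ), i.e. Gamma(10, 21).
Mode = (a−1)/b = 9/21 ≈ 0.4286.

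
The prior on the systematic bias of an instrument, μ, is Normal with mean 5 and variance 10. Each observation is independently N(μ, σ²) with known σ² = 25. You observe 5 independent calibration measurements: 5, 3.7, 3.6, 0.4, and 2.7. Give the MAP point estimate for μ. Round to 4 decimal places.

n = 5; x̄ = (5 + 3.7 + 3.6 + 0.4 + 2.7)/5 = 15.4/5 = 3.08.
For a Normal prior and Normal likelihood with known variance, the posterior is Normal; its mode equals its mean, the precision-weighted average.
Prior precision 1/σ₀² = 1/10 = 0.1; data precision n/σ² = 5/25 = 0.2.
μ̂ = (0.1·5 + 0.2·3.08) / (0.1 + 0.2) = 1.116/0.3 = 3.7200.

μ̂_MAP = 3.7200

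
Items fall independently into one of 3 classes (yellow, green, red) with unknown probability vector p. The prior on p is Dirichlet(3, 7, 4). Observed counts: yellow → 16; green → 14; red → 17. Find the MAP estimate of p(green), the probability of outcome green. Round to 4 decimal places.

MAP estimate of p(green) = 0.3448

The posterior is Dirichlet(αᵢ + nᵢ) = Dirichlet(19, 21, 21).
For a Dirichlet(a₁,…,a_K) with all aᵢ > 1, the mode has j-th component (aⱼ − 1)/(Σaᵢ − K).
Here Σaᵢ = 61 and K = 3, so p(green) = (21 − 1)/(61 − 3) = 20/58 ≈ 0.3448.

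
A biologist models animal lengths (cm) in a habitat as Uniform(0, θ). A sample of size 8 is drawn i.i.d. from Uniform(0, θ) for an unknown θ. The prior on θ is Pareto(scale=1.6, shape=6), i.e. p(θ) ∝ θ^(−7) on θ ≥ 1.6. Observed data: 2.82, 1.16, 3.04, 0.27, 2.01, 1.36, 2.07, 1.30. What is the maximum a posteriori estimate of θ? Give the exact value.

θ̂_MAP = 3.04

The Uniform(0, θ) likelihood is θ^(−n) for θ ≥ max(xᵢ), zero otherwise. Here max(xᵢ) = 3.04.
Posterior ∝ θ^(−7) · θ^(−8) = θ^(−15) on θ ≥ max(1.6, 3.04) = 3.04.
This density is strictly decreasing in θ, so the posterior mode lies at the lower boundary of the support.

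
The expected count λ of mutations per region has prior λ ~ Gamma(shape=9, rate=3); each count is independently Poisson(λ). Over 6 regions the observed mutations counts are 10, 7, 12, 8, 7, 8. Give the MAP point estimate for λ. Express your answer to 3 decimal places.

Σxᵢ = 10+7+12+8+7+8 = 52, with n = 6.
Posterior ∝ λ^8e^(−3λ) · λ^52e^(−6λ) = λ^60e^(−9λ), i.e. Gamma(shape=61, rate=9).
The mode of a Gamma(a, b) with a ≥ 1 (shape–rate) is (a−1)/b = 60/9 ≈ 6.667.

λ̂_MAP = 6.667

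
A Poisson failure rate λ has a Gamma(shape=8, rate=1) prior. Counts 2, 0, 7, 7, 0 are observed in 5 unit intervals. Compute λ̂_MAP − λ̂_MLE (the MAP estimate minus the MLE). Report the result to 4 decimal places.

MAP − MLE = 0.6333

Σxᵢ = 16. Posterior is Gamma(24, 6); MAP = (24−1)/6 = 23/6 ≈ 3.83333.
MLE = x̄ = 16/5 ≈ 3.20000.
Difference = 23/6 − 16/5 = 19/30 ≈ 0.6333.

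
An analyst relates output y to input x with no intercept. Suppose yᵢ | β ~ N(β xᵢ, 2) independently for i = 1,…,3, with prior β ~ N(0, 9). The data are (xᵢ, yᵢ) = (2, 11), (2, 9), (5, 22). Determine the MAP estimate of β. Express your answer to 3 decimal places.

log p(β | y) = −Σ(yᵢ − βxᵢ)²/(2·2) − β²/(2·9) + const.
Setting the derivative to zero: Σxᵢ(yᵢ − βxᵢ)/2 − β/9 = 0, so β = Σxᵢyᵢ / (Σxᵢ² + σ²/τ²).
Σxᵢyᵢ = 2·11 + 2·9 + 5·22 = 150; Σxᵢ² = 33; σ²/τ² = 2/9.
β̂_MAP = 150 / (33 + 2/9) = 150/(299/9) = 1350/299 ≈ 4.515.

β̂_MAP = 4.515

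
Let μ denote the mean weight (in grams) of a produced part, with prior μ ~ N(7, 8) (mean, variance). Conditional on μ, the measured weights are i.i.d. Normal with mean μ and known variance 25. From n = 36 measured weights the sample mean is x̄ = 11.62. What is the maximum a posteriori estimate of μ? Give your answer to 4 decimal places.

n = 36, x̄ = 11.62.
For a Normal prior and Normal likelihood with known variance, the posterior is Normal; its mode equals its mean, the precision-weighted average.
Prior precision 1/σ₀² = 1/8 = 0.125; data precision n/σ² = 36/25 = 1.44.
μ̂ = (0.125·7 + 1.44·11.62) / (0.125 + 1.44) = 17.6078/1.565 = 88039/7825 ≈ 11.2510.

μ̂_MAP = 11.2510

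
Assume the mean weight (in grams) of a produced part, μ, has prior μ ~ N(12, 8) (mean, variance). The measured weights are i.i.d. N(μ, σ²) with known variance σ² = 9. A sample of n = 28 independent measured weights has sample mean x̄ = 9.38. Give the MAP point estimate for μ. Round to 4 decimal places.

n = 28, x̄ = 9.38.
For a Normal prior and Normal likelihood with known variance, the posterior is Normal; its mode equals its mean, the precision-weighted average.
Prior precision 1/σ₀² = 1/8 = 0.125; data precision n/σ² = 28/9.
μ̂ = (0.125·12 + (28/9)·9.38) / (0.125 + 28/9) = (13807/450)/(233/72) = 55228/5825 ≈ 9.4812.

μ̂_MAP = 9.4812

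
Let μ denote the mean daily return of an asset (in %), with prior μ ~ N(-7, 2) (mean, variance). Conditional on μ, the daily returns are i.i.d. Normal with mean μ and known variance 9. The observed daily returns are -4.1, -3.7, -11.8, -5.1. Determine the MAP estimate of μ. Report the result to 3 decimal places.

μ̂_MAP = -6.612

n = 4; x̄ = ((-4.1) + (-3.7) + (-11.8) + (-5.1))/4 = -24.7/4 = -6.175.
For a Normal prior and Normal likelihood with known variance, the posterior is Normal; its mode equals its mean, the precision-weighted average.
Prior precision 1/σ₀² = 1/2 = 0.5; data precision n/σ² = 4/9.
μ̂ = (0.5·(-7) + (4/9)·(-6.175)) / (0.5 + 4/9) = (-281/45)/(17/18) = -562/85 ≈ -6.612.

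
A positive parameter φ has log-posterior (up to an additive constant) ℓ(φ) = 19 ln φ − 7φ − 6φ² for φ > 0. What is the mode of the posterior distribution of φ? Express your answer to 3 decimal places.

φ̂_MAP = 1.000

ℓ'(φ) = 19/φ − 7 − 12φ. Setting this to zero and multiplying by φ: 12φ² + 7φ − 19 = 0.
φ = (−7 + √(7² + 4·12·19)) / (2·12) = (−7 + √961) / 24 = (−7 + 31)/24 = 1.
ℓ''(φ) = −19/φ² − 12 < 0, confirming a maximum.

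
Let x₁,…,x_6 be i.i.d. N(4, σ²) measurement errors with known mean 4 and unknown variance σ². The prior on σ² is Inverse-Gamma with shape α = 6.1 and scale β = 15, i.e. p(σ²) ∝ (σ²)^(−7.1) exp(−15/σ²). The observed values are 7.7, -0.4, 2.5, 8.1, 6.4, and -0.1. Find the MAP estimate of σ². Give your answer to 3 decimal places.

Sum of squared deviations about the known mean: SS = (7.7−4)² + (-0.4−4)² + (2.5−4)² + (8.1−4)² + (6.4−4)² + (-0.1−4)² = 74.68.
The Normal likelihood contributes (σ²)^(−n/2) exp(−SS/(2σ²)), so the posterior is Inverse-Gamma(α + n/2, β + SS/2) = Inverse-Gamma(9.1, 52.34).
The mode of Inverse-Gamma(a, b) is b/(a+1) = 52.34/10.1 ≈ 5.182.

σ̂²_MAP = 5.182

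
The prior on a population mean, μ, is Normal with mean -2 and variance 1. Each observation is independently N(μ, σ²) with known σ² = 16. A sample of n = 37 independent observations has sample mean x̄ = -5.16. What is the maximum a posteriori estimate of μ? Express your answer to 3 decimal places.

μ̂_MAP = -4.206

n = 37, x̄ = -5.16.
For a Normal prior and Normal likelihood with known variance, the posterior is Normal; its mode equals its mean, the precision-weighted average.
Prior precision 1/σ₀² = 1/1 = 1; data precision n/σ² = 37/16 = 2.3125.
μ̂ = (1·(-2) + 2.3125·(-5.16)) / (1 + 2.3125) = (-13.9325)/3.3125 = -5573/1325 ≈ -4.206.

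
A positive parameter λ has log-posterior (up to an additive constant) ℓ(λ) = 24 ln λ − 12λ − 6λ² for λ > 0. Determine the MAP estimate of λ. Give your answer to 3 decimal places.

λ̂_MAP = 1.000

ℓ'(λ) = 24/λ − 12 − 12λ. Setting this to zero and multiplying by λ: 12λ² + 12λ − 24 = 0.
λ = (−12 + √(12² + 4·12·24)) / (2·12) = (−12 + √1296) / 24 = (−12 + 36)/24 = 1.
ℓ''(λ) = −24/λ² − 12 < 0, confirming a maximum.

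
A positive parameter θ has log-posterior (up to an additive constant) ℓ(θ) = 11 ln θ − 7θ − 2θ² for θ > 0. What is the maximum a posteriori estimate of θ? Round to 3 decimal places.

θ̂_MAP = 1.000

ℓ'(θ) = 11/θ − 7 − 4θ. Setting this to zero and multiplying by θ: 4θ² + 7θ − 11 = 0.
θ = (−7 + √(7² + 4·4·11)) / (2·4) = (−7 + √225) / 8 = (−7 + 15)/8 = 1.
ℓ''(θ) = −11/θ² − 4 < 0, confirming a maximum.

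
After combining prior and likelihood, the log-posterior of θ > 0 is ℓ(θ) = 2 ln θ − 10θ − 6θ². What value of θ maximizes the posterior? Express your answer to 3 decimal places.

ℓ'(θ) = 2/θ − 10 − 12θ. Setting this to zero and multiplying by θ: 12θ² + 10θ − 2 = 0.
θ = (−10 + √(10² + 4·12·2)) / (2·12) = (−10 + √196) / 24 = (−10 + 14)/24 = 1/6.
ℓ''(θ) = −2/θ² − 12 < 0, confirming a maximum.

θ̂_MAP = 0.167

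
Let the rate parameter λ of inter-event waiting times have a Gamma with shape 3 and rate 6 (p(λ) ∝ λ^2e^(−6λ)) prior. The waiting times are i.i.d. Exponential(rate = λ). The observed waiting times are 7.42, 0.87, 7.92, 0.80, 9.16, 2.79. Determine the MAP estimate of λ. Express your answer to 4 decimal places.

λ̂_MAP = 0.2288

The Exponential(rate=λ) likelihood is ∝ λ^n e^(−λΣtᵢ). Here n = 6 and Σtᵢ = 7.42 + 0.87 + 7.92 + 0.80 + 9.16 + 2.79 = 28.96.
Posterior ∝ λ^2e^(−6λ) · λ^6e^(−28.96λ) = λ^8e^(−34.96λ), i.e. Gamma(9, 34.96).
Mode = (a−1)/b = 8/34.96 ≈ 0.2288.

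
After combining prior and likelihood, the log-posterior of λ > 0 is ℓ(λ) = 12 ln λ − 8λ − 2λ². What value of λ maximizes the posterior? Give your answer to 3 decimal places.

λ̂_MAP = 1.000

ℓ'(λ) = 12/λ − 8 − 4λ. Setting this to zero and multiplying by λ: 4λ² + 8λ − 12 = 0.
λ = (−8 + √(8² + 4·4·12)) / (2·4) = (−8 + √256) / 8 = (−8 + 16)/8 = 1.
ℓ''(λ) = −12/λ² − 4 < 0, confirming a maximum.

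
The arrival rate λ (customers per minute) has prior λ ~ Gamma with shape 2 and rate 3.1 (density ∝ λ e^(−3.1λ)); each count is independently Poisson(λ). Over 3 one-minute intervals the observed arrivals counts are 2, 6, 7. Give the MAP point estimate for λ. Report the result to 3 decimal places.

Σxᵢ = 2+6+7 = 15, with n = 3.
Posterior ∝ λe^(−3.1λ) · λ^15e^(−3λ) = λ^16e^(−6.1λ), i.e. Gamma(shape=17, rate=6.1).
The mode of a Gamma(a, b) with a ≥ 1 (shape–rate) is (a−1)/b = 16/6.1 ≈ 2.623.

λ̂_MAP = 2.623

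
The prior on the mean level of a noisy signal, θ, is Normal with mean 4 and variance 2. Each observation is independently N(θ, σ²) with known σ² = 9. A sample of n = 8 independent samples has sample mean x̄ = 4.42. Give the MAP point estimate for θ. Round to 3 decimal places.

n = 8, x̄ = 4.42.
For a Normal prior and Normal likelihood with known variance, the posterior is Normal; its mode equals its mean, the precision-weighted average.
Prior precision 1/σ₀² = 1/2 = 0.5; data precision n/σ² = 8/9.
θ̂ = (0.5·4 + (8/9)·4.42) / (0.5 + 8/9) = (1334/225)/(25/18) = 4.2688 ≈ 4.269.

θ̂_MAP = 4.269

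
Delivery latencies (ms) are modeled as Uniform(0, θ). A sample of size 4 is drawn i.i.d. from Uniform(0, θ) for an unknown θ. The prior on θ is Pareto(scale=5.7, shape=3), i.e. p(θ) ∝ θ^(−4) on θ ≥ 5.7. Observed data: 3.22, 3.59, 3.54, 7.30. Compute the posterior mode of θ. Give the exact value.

θ̂_MAP = 7.30

The Uniform(0, θ) likelihood is θ^(−n) for θ ≥ max(xᵢ), zero otherwise. Here max(xᵢ) = 7.30.
Posterior ∝ θ^(−4) · θ^(−4) = θ^(−8) on θ ≥ max(5.7, 7.30) = 7.30.
This density is strictly decreasing in θ, so the posterior mode lies at the lower boundary of the support.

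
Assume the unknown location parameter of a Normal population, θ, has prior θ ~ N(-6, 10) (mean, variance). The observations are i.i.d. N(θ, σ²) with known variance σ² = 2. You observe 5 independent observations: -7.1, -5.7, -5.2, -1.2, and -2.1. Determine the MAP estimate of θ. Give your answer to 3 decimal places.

θ̂_MAP = -4.327

n = 5; x̄ = ((-7.1) + (-5.7) + (-5.2) + (-1.2) + (-2.1))/5 = -21.3/5 = -4.26.
For a Normal prior and Normal likelihood with known variance, the posterior is Normal; its mode equals its mean, the precision-weighted average.
Prior precision 1/σ₀² = 1/10 = 0.1; data precision n/σ² = 5/2 = 2.5.
θ̂ = (0.1·(-6) + 2.5·(-4.26)) / (0.1 + 2.5) = (-11.25)/2.6 = -225/52 ≈ -4.327.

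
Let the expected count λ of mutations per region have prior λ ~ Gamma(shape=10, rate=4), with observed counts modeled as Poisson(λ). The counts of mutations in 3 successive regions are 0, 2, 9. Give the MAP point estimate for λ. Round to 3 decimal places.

λ̂_MAP = 2.857

Σxᵢ = 0+2+9 = 11, with n = 3.
Posterior ∝ λ^9e^(−4λ) · λ^11e^(−3λ) = λ^20e^(−7λ), i.e. Gamma(shape=21, rate=7).
The mode of a Gamma(a, b) with a ≥ 1 (shape–rate) is (a−1)/b = 20/7 ≈ 2.857.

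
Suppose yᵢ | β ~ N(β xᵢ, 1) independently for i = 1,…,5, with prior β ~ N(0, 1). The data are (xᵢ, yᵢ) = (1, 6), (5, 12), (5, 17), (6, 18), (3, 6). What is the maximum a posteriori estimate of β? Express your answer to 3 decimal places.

log p(β | y) = −Σ(yᵢ − βxᵢ)²/(2·1) − β²/(2·1) + const.
Setting the derivative to zero: Σxᵢ(yᵢ − βxᵢ)/1 − β/1 = 0, so β = Σxᵢyᵢ / (Σxᵢ² + σ²/τ²).
Σxᵢyᵢ = 1·6 + 5·12 + 5·17 + 6·18 + 3·6 = 277; Σxᵢ² = 96; σ²/τ² = 1.
β̂_MAP = 277 / (96 + 1) = 277/97 ≈ 2.856.

β̂_MAP = 2.856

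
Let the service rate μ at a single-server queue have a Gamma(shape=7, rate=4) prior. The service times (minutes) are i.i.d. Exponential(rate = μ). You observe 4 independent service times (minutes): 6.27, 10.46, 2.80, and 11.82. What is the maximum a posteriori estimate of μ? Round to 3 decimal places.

The Exponential(rate=μ) likelihood is ∝ μ^n e^(−μΣtᵢ). Here n = 4 and Σtᵢ = 6.27 + 10.46 + 2.80 + 11.82 = 31.35.
Posterior ∝ μ^6e^(−4μ) · μ^4e^(−31.35μ) = μ^10e^(−35.35μ), i.e. Gamma(11, 35.35).
Mode = (a−1)/b = 10/35.35 ≈ 0.283.

μ̂_MAP = 0.283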